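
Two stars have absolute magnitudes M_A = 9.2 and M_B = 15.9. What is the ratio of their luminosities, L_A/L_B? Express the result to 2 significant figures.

L_A/L_B ≈ 480

ΔM = M_A − M_B = -6.7
L_A/L_B = 10^(−0.4 ΔM) = 10^2.680 = 478.6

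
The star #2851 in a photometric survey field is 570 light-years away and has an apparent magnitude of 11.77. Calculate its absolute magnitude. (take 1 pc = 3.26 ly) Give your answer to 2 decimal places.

M ≈ 5.56

d = 570 ly / 3.26 = 174.8 pc
5 log₁₀(d/10 pc) = 5 log₁₀(174.8) − 5 = 6.213
M = m − 5 log₁₀(d/10) = 11.77 − 6.213 = 5.557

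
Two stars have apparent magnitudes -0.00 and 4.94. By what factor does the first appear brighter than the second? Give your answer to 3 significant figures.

94.6

Δm = -0.00 − (4.94) = -4.94
Flux ratio = 10^(−0.4 Δm) = 10^(−0.4 × -4.94) = 10^1.976 = 94.62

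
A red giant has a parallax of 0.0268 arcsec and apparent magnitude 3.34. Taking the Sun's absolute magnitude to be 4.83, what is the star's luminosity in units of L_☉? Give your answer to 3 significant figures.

L/L_☉ ≈ 54.9

d = 1/p = 1/0.0268″ = 37.31 pc
M = m − 5 log₁₀ d + 5 = 3.34 − 5·1.5719 + 5 = 0.481
M − M_☉ = 0.481 − 4.83 = -4.349
L/L_☉ = 10^(−0.4 × -4.349) = 54.92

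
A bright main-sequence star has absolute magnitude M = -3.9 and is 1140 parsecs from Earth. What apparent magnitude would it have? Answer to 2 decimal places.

m = M + 5 log₁₀ d − 5 = -3.9 + 5·3.0569 − 5 = 6.385

m ≈ 6.38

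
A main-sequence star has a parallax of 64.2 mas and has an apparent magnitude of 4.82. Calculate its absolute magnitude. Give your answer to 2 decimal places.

M ≈ 3.86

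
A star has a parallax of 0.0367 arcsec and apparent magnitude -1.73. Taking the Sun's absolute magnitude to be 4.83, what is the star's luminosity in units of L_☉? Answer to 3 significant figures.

d = 1/p = 1/0.0367″ = 27.25 pc
M = m − 5 log₁₀ d + 5 = -1.73 − 5·1.4353 + 5 = -3.907
M − M_☉ = -3.907 − 4.83 = -8.737
L/L_☉ = 10^(−0.4 × -8.737) = 3124

L/L_☉ ≈ 3120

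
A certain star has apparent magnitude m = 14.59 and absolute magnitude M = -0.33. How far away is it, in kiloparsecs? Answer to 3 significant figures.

d ≈ 9.64 kpc

Distance modulus: m − M = 14.59 − (-0.33) = 14.920
m − M = 5 log₁₀ d − 5
log₁₀ d = (m − M)/5 + 1 = 3.9840
d = 10^3.9840 = 9638 pc
= 9.638 kpc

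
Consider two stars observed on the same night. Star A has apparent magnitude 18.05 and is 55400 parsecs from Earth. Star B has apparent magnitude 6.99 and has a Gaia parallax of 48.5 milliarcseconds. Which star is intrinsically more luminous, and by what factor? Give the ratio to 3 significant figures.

Star A is more luminous, by a factor of 272.

Star A: M = m − 5 log₁₀ d + 5 = 18.05 − 5·4.7435 + 5 = -0.668
Star B: p = 48.5 mas = 0.0485″ → d = 1/p = 20.62 pc
Star B: M = m − 5 log₁₀ d + 5 = 6.99 − 5·1.3143 + 5 = 5.419
ΔM = M_A − M_B = -0.668 − (5.419) = -6.086; smaller M is more luminous → Star A.
L ratio = 10^(0.4 |ΔM|) = 10^2.435 = 272.0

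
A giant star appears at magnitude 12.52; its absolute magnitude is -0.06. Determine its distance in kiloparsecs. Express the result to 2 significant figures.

d ≈ 3.3 kpc

Distance modulus: m − M = 12.52 − (-0.06) = 12.580
m − M = 5 log₁₀ d − 5
log₁₀ d = (m − M)/5 + 1 = 3.5160
d = 10^3.5160 = 3281 pc
= 3.281 kpc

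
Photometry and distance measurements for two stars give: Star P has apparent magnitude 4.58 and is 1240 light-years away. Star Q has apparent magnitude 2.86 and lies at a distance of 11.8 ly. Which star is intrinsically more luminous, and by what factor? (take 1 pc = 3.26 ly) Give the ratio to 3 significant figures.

Star P is more luminous, by a factor of 2270.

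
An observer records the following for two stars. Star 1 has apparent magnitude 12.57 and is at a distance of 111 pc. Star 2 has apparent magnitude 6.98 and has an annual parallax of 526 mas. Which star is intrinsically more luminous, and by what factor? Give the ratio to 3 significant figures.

Star 1: M = m − 5 log₁₀ d + 5 = 12.57 − 5·2.0453 + 5 = 7.343
Star 2: p = 526 mas = 0.526″ → d = 1/p = 1.901 pc
Star 2: M = m − 5 log₁₀ d + 5 = 6.98 − 5·0.2790 + 5 = 10.585
ΔM = M_1 − M_2 = 7.343 − (10.585) = -3.242; smaller M is more luminous → Star 1.
L ratio = 10^(0.4 |ΔM|) = 10^1.297 = 19.80

Star 1 is more luminous, by a factor of 19.8.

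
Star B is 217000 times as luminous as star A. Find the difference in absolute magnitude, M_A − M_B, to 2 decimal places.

M_A − M_B ≈ 13.34

Pogson: ΔM = −2.5 log₁₀(ratio) = −2.5 log₁₀(217000) = −2.5 × 5.3365 = -13.341
Star B is brighter so has the smaller magnitude: M_A − M_B is positive.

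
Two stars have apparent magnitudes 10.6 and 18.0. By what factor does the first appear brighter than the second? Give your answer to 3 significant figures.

912

Magnitude difference = -7.4
Flux ratio = 10^(−0.4 Δm) = 10^(−0.4 × -7.4) = 10^2.960 = 912.0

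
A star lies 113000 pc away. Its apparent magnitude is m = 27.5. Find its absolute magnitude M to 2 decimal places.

M ≈ 7.23

5 log₁₀(d/10 pc) = 5 log₁₀(113000) − 5 = 20.265
M = m − 5 log₁₀(d/10) = 27.5 − 20.265 = 7.235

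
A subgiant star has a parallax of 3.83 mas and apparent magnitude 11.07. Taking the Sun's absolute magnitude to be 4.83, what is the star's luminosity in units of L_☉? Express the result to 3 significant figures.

d = 1/p = 1000/3.83 mas = 261.1 pc
M = m − 5 log₁₀ d + 5 = 11.07 − 5·2.4168 + 5 = 3.986
M − M_☉ = 3.986 − 4.83 = -0.844
L/L_☉ = 10^(−0.4 × -0.844) = 2.176

L/L_☉ ≈ 2.18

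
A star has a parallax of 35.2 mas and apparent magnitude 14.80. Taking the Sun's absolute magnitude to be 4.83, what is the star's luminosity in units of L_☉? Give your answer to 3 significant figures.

L/L_☉ ≈ 8.30×10^-4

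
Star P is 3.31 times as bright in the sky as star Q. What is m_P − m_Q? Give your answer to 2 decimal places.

m_P − m_Q ≈ -1.30

Pogson: Δm = −2.5 log₁₀(ratio) = −2.5 log₁₀(3.31) = −2.5 × 0.5198 = -1.300
Star P is brighter, so it has the smaller magnitude: the difference is negative.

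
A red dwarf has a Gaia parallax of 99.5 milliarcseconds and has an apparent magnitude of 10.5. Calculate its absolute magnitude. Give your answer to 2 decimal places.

p = 99.5 mas = 0.0995″ → d = 1/p = 10.05 pc
5 log₁₀(d/10 pc) = 5 log₁₀(10.05) − 5 = 0.011
M = m − 5 log₁₀(d/10) = 10.5 − 0.011 = 10.489

M ≈ 10.49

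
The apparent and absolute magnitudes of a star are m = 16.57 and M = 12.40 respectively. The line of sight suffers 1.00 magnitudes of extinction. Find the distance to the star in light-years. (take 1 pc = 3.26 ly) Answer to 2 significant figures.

d ≈ 140 ly

m − M = 5 log₁₀(d/10 pc) + A  ⇒  16.57 − (12.40) − 1.00 = 5 log₁₀(d/10)
3.170 = 5 log₁₀(d/10)
log₁₀ d = (m − M − A)/5 + 1 = 1.6340
d = 10^1.6340 = 43.05 pc
= 140.4 ly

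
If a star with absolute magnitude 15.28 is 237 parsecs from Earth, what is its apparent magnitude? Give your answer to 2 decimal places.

m ≈ 22.15

m = M + 5 log₁₀ d − 5 = 15.28 + 5·2.3747 − 5 = 22.154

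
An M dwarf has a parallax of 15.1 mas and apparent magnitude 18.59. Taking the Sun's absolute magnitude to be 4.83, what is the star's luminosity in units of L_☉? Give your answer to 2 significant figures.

d = 1/p = 1000/15.1 mas = 66.23 pc
M = m − 5 log₁₀ d + 5 = 18.59 − 5·1.8210 + 5 = 14.485
M − M_☉ = 14.485 − 4.83 = 9.655
L/L_☉ = 10^(−0.4 × 9.655) = 1.374×10^-4

L/L_☉ ≈ 1.4×10^-4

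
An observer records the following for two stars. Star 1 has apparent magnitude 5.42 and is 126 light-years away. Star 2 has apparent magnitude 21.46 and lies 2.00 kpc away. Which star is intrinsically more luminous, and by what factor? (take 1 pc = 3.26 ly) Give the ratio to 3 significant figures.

Star 1 is more luminous, by a factor of 973.

Star 1: d = 126 ly / 3.26 = 38.65 pc
Star 1: M = m − 5 log₁₀ d + 5 = 5.42 − 5·1.5872 + 5 = 2.484
Star 2: d = 2.00 kpc = 2000 pc
Star 2: M = m − 5 log₁₀ d + 5 = 21.46 − 5·3.3010 + 5 = 9.955
ΔM = M_1 − M_2 = 2.484 − (9.955) = -7.471; smaller M is more luminous → Star 1.
L ratio = 10^(0.4 |ΔM|) = 10^2.988 = 973.3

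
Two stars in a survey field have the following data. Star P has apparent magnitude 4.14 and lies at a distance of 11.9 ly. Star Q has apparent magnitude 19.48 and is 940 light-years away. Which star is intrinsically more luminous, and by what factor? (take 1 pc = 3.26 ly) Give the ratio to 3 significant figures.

Star P is more luminous, by a factor of 219.

Star P: d = 11.9 ly / 3.26 = 3.650 pc
Star P: M = m − 5 log₁₀ d + 5 = 4.14 − 5·0.5623 + 5 = 6.328
Star Q: d = 940 ly / 3.26 = 288.3 pc
Star Q: M = m − 5 log₁₀ d + 5 = 19.48 − 5·2.4599 + 5 = 12.180
ΔM = M_P − M_Q = 6.328 − (12.180) = -5.852; smaller M is more luminous → Star P.
L ratio = 10^(0.4 |ΔM|) = 10^2.341 = 219.2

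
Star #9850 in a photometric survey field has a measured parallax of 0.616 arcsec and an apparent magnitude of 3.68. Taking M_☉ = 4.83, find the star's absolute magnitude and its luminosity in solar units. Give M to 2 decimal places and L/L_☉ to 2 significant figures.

M ≈ 7.63; L/L_☉ ≈ 0.076

d = 1/p = 1/0.616″ = 1.623 pc
M = m − 5 log₁₀ d + 5 = 3.68 − 5·0.2104 + 5 = 7.628
M − M_☉ = 7.628 − 4.83 = 2.798
L/L_☉ = 10^(−0.4 × 2.798) = 0.07600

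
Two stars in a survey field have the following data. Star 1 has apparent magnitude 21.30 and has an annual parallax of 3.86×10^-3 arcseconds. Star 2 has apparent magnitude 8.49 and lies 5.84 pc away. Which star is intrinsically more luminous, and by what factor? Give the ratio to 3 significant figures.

Star 1: d = 1/p = 1/3.86×10^-3″ = 259.1 pc
Star 1: M = m − 5 log₁₀ d + 5 = 21.30 − 5·2.4134 + 5 = 14.233
Star 2: M = m − 5 log₁₀ d + 5 = 8.49 − 5·0.7664 + 5 = 9.658
ΔM = M_1 − M_2 = 14.233 − (9.658) = 4.575; smaller M is more luminous → Star 2.
L ratio = 10^(0.4 |ΔM|) = 10^1.830 = 67.61

Star 2 is more luminous, by a factor of 67.6.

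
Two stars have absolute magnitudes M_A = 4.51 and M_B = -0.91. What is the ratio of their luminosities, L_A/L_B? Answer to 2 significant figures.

ΔM = M_A − M_B = 5.42
L_A/L_B = 10^(−0.4 ΔM) = 10^-2.168 = 6.792×10^-3

L_A/L_B ≈ 6.8×10^-3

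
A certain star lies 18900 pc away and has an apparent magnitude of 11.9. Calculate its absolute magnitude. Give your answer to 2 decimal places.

5 log₁₀(d/10 pc) = 5 log₁₀(18900) − 5 = 16.382
M = m − 5 log₁₀(d/10) = 11.9 − 16.382 = -4.482

M ≈ -4.48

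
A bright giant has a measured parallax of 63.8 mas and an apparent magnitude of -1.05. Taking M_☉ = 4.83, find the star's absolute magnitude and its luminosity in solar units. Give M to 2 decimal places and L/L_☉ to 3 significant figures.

M ≈ -2.03; L/L_☉ ≈ 553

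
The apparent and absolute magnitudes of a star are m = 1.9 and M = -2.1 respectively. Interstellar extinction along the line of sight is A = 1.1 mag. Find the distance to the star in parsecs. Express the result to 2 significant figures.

d ≈ 38 pc

m − M = 5 log₁₀(d/10 pc) + A  ⇒  1.9 − (-2.1) − 1.1 = 5 log₁₀(d/10)
2.900 = 5 log₁₀(d/10)
log₁₀ d = (m − M − A)/5 + 1 = 1.5800
d = 10^1.5800 = 38.02 pc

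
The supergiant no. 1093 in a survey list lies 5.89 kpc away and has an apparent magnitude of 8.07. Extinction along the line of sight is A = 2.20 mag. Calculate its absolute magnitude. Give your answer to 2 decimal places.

d = 5.89 kpc = 5890 pc
5 log₁₀(d/10 pc) = 5 log₁₀(5890) − 5 = 13.851
M = m − 5 log₁₀(d/10) − A = 8.07 − 13.851 − 2.20 = -7.981

M ≈ -7.98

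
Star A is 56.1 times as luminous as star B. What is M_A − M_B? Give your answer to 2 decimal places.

M_A − M_B ≈ -4.37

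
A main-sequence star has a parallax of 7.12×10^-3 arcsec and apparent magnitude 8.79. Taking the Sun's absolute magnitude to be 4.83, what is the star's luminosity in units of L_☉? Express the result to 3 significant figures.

L/L_☉ ≈ 5.14

d = 1/p = 1/7.12×10^-3″ = 140.4 pc
M = m − 5 log₁₀ d + 5 = 8.79 − 5·2.1475 + 5 = 3.052
M − M_☉ = 3.052 − 4.83 = -1.778
L/L_☉ = 10^(−0.4 × -1.778) = 5.141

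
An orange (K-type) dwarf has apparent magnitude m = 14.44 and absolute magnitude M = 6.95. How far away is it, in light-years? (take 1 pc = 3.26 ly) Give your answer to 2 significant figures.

μ = m − M = 7.490
m − M = 5 log₁₀ d − 5
log₁₀ d = (m − M)/5 + 1 = 2.4980
d = 10^2.4980 = 314.8 pc
= 1026 ly

d ≈ 1000 ly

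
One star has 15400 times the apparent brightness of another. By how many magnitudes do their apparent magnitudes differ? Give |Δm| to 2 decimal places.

|Δm| ≈ 10.47

Pogson: Δm = −2.5 log₁₀(ratio) = −2.5 log₁₀(15400) = −2.5 × 4.1875 = -10.469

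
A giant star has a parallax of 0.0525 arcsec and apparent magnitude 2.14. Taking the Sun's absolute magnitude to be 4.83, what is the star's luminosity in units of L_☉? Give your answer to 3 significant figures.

L/L_☉ ≈ 43.2

d = 1/p = 1/0.0525″ = 19.05 pc
M = m − 5 log₁₀ d + 5 = 2.14 − 5·1.2798 + 5 = 0.741
M − M_☉ = 0.741 − 4.83 = -4.089
L/L_☉ = 10^(−0.4 × -4.089) = 43.22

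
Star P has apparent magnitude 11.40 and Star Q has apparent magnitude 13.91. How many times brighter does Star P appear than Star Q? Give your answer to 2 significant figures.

10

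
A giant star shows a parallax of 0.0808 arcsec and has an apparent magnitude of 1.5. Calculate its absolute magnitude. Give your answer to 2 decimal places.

d = 1/p = 1/0.0808″ = 12.38 pc
5 log₁₀(d/10 pc) = 5 log₁₀(12.38) − 5 = 0.463
M = m − 5 log₁₀(d/10) = 1.5 − 0.463 = 1.037

M ≈ 1.04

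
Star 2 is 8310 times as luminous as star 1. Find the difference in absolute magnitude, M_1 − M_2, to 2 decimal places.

M_1 − M_2 ≈ 9.80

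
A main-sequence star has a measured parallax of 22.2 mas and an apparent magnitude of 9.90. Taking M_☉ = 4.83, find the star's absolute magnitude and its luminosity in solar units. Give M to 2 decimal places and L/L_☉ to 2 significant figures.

M ≈ 6.63; L/L_☉ ≈ 0.19

d = 1/p = 1000/22.2 mas = 45.05 pc
M = m − 5 log₁₀ d + 5 = 9.90 − 5·1.6536 + 5 = 6.632
M − M_☉ = 6.632 − 4.83 = 1.802
L/L_☉ = 10^(−0.4 × 1.802) = 0.1902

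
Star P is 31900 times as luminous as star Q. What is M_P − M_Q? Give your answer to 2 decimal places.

Pogson: ΔM = −2.5 log₁₀(ratio) = −2.5 log₁₀(31900) = −2.5 × 4.5038 = -11.259
Star P is brighter, so it has the smaller magnitude: the difference is negative.

M_P − M_Q ≈ -11.26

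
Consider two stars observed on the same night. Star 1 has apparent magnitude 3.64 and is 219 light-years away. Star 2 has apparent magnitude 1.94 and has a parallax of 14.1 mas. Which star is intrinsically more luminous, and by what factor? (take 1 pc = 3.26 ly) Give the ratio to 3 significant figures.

Star 1: d = 219 ly / 3.26 = 67.18 pc
Star 1: M = m − 5 log₁₀ d + 5 = 3.64 − 5·1.8272 + 5 = -0.496
Star 2: p = 14.1 mas = 0.0141″ → d = 1/p = 70.92 pc
Star 2: M = m − 5 log₁₀ d + 5 = 1.94 − 5·1.8508 + 5 = -2.314
ΔM = M_1 − M_2 = -0.496 − (-2.314) = 1.818; smaller M is more luminous → Star 2.
L ratio = 10^(0.4 |ΔM|) = 10^0.727 = 5.335

Star 2 is more luminous, by a factor of 5.33.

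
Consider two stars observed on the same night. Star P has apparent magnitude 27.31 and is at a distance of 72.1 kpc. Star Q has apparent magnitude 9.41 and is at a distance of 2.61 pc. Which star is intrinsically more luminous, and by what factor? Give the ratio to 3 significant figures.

Star P is more luminous, by a factor of 52.8.

Star P: d = 72.1 kpc = 72100 pc
Star P: M = m − 5 log₁₀ d + 5 = 27.31 − 5·4.8579 + 5 = 8.020
Star Q: M = m − 5 log₁₀ d + 5 = 9.41 − 5·0.4166 + 5 = 12.327
ΔM = M_P − M_Q = 8.020 − (12.327) = -4.306; smaller M is more luminous → Star P.
L ratio = 10^(0.4 |ΔM|) = 10^1.723 = 52.79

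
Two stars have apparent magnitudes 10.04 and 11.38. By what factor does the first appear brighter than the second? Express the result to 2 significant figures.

3.4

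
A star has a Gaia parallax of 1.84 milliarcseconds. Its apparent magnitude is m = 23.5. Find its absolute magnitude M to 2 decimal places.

p = 1.84 mas = 1.84×10^-3″ → d = 1/p = 543.5 pc
5 log₁₀(d/10 pc) = 5 log₁₀(543.5) − 5 = 8.676
M = m − 5 log₁₀(d/10) = 23.5 − 8.676 = 14.824

M ≈ 14.82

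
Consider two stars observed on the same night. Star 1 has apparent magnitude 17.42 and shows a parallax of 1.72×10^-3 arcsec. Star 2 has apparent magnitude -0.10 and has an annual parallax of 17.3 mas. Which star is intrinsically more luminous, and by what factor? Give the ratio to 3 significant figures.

Star 2 is more luminous, by a factor of 101000.

Star 1: d = 1/p = 1/1.72×10^-3″ = 581.4 pc
Star 1: M = m − 5 log₁₀ d + 5 = 17.42 − 5·2.7645 + 5 = 8.598
Star 2: p = 17.3 mas = 0.0173″ → d = 1/p = 57.80 pc
Star 2: M = m − 5 log₁₀ d + 5 = -0.10 − 5·1.7620 + 5 = -3.910
ΔM = M_1 − M_2 = 8.598 − (-3.910) = 12.507; smaller M is more luminous → Star 2.
L ratio = 10^(0.4 |ΔM|) = 10^5.003 = 100700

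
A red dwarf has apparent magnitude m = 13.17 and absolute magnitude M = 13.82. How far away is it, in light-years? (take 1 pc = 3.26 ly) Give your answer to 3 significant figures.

Distance modulus: m − M = 13.17 − (13.82) = -0.650
m − M = 5 log₁₀ d − 5
log₁₀ d = (m − M)/5 + 1 = 0.8700
d = 10^0.8700 = 7.413 pc
= 24.17 ly

d ≈ 24.2 ly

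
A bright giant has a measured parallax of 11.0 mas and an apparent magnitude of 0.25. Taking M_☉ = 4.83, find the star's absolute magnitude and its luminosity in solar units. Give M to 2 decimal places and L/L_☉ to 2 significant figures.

M ≈ -4.54; L/L_☉ ≈ 5600

d = 1/p = 1000/11.0 mas = 90.91 pc
M = m − 5 log₁₀ d + 5 = 0.25 − 5·1.9586 + 5 = -4.543
M − M_☉ = -4.543 − 4.83 = -9.373
L/L_☉ = 10^(−0.4 × -9.373) = 5613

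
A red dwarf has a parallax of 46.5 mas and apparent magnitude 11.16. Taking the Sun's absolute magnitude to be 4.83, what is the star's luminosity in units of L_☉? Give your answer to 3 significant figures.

d = 1/p = 1000/46.5 mas = 21.51 pc
M = m − 5 log₁₀ d + 5 = 11.16 − 5·1.3325 + 5 = 9.497
M − M_☉ = 9.497 − 4.83 = 4.667
L/L_☉ = 10^(−0.4 × 4.667) = 0.01359

L/L_☉ ≈ 0.0136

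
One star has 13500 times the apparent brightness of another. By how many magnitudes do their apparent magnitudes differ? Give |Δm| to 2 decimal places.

Pogson: Δm = −2.5 log₁₀(ratio) = −2.5 log₁₀(13500) = −2.5 × 4.1303 = -10.326

|Δm| ≈ 10.33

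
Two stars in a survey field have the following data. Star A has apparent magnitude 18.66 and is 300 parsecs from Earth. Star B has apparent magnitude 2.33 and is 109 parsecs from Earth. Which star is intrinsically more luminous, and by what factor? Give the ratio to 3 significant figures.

Star B is more luminous, by a factor of 449000.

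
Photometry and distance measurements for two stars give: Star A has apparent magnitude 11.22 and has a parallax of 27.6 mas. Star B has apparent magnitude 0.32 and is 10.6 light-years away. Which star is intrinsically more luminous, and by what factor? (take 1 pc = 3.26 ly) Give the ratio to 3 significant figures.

Star B is more luminous, by a factor of 184.

Star A: p = 27.6 mas = 0.0276″ → d = 1/p = 36.23 pc
Star A: M = m − 5 log₁₀ d + 5 = 11.22 − 5·1.5591 + 5 = 8.425
Star B: d = 10.6 ly / 3.26 = 3.252 pc
Star B: M = m − 5 log₁₀ d + 5 = 0.32 − 5·0.5121 + 5 = 2.760
ΔM = M_A − M_B = 8.425 − (2.760) = 5.665; smaller M is more luminous → Star B.
L ratio = 10^(0.4 |ΔM|) = 10^2.266 = 184.5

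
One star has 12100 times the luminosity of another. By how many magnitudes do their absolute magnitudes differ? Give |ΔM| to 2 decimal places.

|ΔM| ≈ 10.21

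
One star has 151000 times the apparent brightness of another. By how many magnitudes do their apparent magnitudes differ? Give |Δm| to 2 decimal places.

|Δm| ≈ 12.95

Pogson: Δm = −2.5 log₁₀(ratio) = −2.5 log₁₀(151000) = −2.5 × 5.1790 = -12.947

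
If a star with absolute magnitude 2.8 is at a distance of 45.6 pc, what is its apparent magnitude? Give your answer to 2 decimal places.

m = M + 5 log₁₀ d − 5 = 2.8 + 5·1.6590 − 5 = 6.095

m ≈ 6.09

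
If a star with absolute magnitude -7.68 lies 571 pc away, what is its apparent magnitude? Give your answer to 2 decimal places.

m = M + 5 log₁₀ d − 5 = -7.68 + 5·2.7566 − 5 = 1.103

m ≈ 1.10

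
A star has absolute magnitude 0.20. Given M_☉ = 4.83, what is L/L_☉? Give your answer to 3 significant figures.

L/L_☉ ≈ 71.1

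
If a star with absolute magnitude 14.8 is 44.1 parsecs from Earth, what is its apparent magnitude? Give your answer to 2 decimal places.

m ≈ 18.02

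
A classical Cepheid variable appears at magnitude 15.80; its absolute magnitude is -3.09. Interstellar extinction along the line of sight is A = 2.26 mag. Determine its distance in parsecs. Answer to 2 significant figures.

m − M = 5 log₁₀(d/10 pc) + A  ⇒  15.80 − (-3.09) − 2.26 = 5 log₁₀(d/10)
16.630 = 5 log₁₀(d/10)
log₁₀ d = (m − M − A)/5 + 1 = 4.3260
d = 10^4.3260 = 21180 pc

d ≈ 21000 pc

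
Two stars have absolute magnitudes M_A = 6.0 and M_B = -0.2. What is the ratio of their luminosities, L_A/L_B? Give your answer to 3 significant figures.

L_A/L_B ≈ 3.31×10^-3

ΔM = M_A − M_B = 6.2
L_A/L_B = 10^(−0.4 ΔM) = 10^-2.480 = 3.311×10^-3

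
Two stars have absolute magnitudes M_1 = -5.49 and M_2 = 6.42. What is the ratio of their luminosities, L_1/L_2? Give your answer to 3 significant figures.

L_1/L_2 ≈ 58100

ΔM = M_1 − M_2 = -11.91
L_1/L_2 = 10^(−0.4 ΔM) = 10^4.764 = 58080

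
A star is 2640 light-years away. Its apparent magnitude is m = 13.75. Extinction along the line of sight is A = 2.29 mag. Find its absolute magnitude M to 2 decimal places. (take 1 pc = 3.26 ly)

M ≈ 1.92

d = 2640 ly / 3.26 = 809.8 pc
5 log₁₀(d/10 pc) = 5 log₁₀(809.8) − 5 = 9.542
M = m − 5 log₁₀(d/10) − A = 13.75 − 9.542 − 2.29 = 1.918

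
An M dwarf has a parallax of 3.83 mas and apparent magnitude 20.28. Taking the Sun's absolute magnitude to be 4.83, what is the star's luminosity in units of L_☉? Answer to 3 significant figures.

L/L_☉ ≈ 4.50×10^-4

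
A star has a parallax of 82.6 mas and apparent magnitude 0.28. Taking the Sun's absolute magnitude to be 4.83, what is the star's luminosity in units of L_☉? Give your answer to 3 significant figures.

L/L_☉ ≈ 96.8

d = 1/p = 1000/82.6 mas = 12.11 pc
M = m − 5 log₁₀ d + 5 = 0.28 − 5·1.0830 + 5 = -0.135
M − M_☉ = -0.135 − 4.83 = -4.965
L/L_☉ = 10^(−0.4 × -4.965) = 96.84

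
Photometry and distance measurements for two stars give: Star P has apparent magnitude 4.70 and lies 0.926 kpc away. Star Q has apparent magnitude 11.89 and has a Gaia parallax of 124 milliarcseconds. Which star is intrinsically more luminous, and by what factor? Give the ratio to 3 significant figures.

Star P is more luminous, by a factor of 9.91×10^6.

Star P: d = 0.926 kpc = 926.0 pc
Star P: M = m − 5 log₁₀ d + 5 = 4.70 − 5·2.9666 + 5 = -5.133
Star Q: p = 124 mas = 0.124″ → d = 1/p = 8.065 pc
Star Q: M = m − 5 log₁₀ d + 5 = 11.89 − 5·0.9066 + 5 = 12.357
ΔM = M_P − M_Q = -5.133 − (12.357) = -17.490; smaller M is more luminous → Star P.
L ratio = 10^(0.4 |ΔM|) = 10^6.996 = 9.910×10^6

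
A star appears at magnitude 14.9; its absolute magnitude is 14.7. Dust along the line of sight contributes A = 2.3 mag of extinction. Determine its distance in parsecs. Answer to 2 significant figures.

d ≈ 3.8 pc

m − M = 5 log₁₀(d/10 pc) + A  ⇒  14.9 − (14.7) − 2.3 = 5 log₁₀(d/10)
-2.100 = 5 log₁₀(d/10)
log₁₀ d = (m − M − A)/5 + 1 = 0.5800
d = 10^0.5800 = 3.802 pc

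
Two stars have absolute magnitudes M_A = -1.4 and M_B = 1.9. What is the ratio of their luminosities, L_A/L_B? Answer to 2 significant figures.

L_A/L_B ≈ 21

ΔM = M_A − M_B = -3.3
L_A/L_B = 10^(−0.4 ΔM) = 10^1.320 = 20.89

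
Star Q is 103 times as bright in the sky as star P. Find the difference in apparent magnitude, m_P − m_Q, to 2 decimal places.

m_P − m_Q ≈ 5.03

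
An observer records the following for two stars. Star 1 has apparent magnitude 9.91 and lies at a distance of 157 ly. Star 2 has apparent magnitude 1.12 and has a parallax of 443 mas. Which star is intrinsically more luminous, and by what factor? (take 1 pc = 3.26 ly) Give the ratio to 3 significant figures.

Star 1: d = 157 ly / 3.26 = 48.16 pc
Star 1: M = m − 5 log₁₀ d + 5 = 9.91 − 5·1.6827 + 5 = 6.497
Star 2: p = 443 mas = 0.443″ → d = 1/p = 2.257 pc
Star 2: M = m − 5 log₁₀ d + 5 = 1.12 − 5·0.3536 + 5 = 4.352
ΔM = M_1 − M_2 = 6.497 − (4.352) = 2.145; smaller M is more luminous → Star 2.
L ratio = 10^(0.4 |ΔM|) = 10^0.858 = 7.208

Star 2 is more luminous, by a factor of 7.21.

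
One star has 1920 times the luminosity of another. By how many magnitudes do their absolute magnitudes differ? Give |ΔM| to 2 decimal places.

|ΔM| ≈ 8.21

Pogson: ΔM = −2.5 log₁₀(ratio) = −2.5 log₁₀(1920) = −2.5 × 3.2833 = -8.208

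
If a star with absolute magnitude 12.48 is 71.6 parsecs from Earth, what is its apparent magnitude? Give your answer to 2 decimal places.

m = M + 5 log₁₀ d − 5 = 12.48 + 5·1.8549 − 5 = 16.755

m ≈ 16.75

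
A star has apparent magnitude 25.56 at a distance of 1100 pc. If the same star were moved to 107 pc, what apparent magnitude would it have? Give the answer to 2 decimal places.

m ≈ 20.50

Flux ∝ 1/d², so Δm = 5 log₁₀(d₂/d₁) = 5 log₁₀(107/1100) = -5.060
m₂ = m₁ + Δm = 25.56 + (-5.060) = 20.500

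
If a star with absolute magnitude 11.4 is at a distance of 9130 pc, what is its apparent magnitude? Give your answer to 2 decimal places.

m = M + 5 log₁₀ d − 5 = 11.4 + 5·3.9605 − 5 = 26.202

m ≈ 26.20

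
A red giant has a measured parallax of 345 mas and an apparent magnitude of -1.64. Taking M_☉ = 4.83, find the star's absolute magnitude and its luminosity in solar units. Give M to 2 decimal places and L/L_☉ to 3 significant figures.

d = 1/p = 1000/345 mas = 2.899 pc
M = m − 5 log₁₀ d + 5 = -1.64 − 5·0.4622 + 5 = 1.049
M − M_☉ = 1.049 − 4.83 = -3.781
L/L_☉ = 10^(−0.4 × -3.781) = 32.54

M ≈ 1.05; L/L_☉ ≈ 32.5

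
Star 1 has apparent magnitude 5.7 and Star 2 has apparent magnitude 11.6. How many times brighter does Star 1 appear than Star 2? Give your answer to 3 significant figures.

229

Δm = 5.7 − (11.6) = -5.9
Flux ratio = 10^(−0.4 Δm) = 10^(−0.4 × -5.9) = 10^2.360 = 229.1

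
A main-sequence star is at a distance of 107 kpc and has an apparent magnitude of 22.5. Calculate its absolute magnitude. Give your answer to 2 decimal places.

d = 107 kpc = 107000 pc
5 log₁₀(d/10 pc) = 5 log₁₀(107000) − 5 = 20.147
M = m − 5 log₁₀(d/10) = 22.5 − 20.147 = 2.353

M ≈ 2.35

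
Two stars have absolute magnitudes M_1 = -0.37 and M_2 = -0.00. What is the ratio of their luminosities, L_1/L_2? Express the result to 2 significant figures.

L_1/L_2 ≈ 1.4

ΔM = M_1 − M_2 = -0.37
L_1/L_2 = 10^(−0.4 ΔM) = 10^0.148 = 1.406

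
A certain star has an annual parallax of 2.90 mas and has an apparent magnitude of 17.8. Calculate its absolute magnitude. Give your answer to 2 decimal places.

M ≈ 10.11

p = 2.90 mas = 2.90×10^-3″ → d = 1/p = 344.8 pc
5 log₁₀(d/10 pc) = 5 log₁₀(344.8) − 5 = 7.688
M = m − 5 log₁₀(d/10) = 17.8 − 7.688 = 10.112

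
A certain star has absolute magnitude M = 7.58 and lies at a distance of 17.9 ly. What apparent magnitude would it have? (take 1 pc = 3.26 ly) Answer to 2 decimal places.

d = 17.9 ly / 3.26 = 5.491 pc
m = M + 5 log₁₀ d − 5 = 7.58 + 5·0.7396 − 5 = 6.278

m ≈ 6.28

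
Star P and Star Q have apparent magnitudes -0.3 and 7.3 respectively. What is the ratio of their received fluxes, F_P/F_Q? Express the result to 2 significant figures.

Magnitude difference = -7.6
Flux ratio = 10^(−0.4 Δm) = 10^(−0.4 × -7.6) = 10^3.040 = 1096

F_P/F_Q ≈ 1100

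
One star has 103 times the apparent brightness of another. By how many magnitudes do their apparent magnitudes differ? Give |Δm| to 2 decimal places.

Pogson: Δm = −2.5 log₁₀(ratio) = −2.5 log₁₀(103) = −2.5 × 2.0128 = -5.032

|Δm| ≈ 5.03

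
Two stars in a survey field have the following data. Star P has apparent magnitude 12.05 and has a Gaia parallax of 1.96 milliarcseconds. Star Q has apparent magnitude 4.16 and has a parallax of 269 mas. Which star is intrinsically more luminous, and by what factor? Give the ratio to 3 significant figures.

Star P is more luminous, by a factor of 13.2.

Star P: p = 1.96 mas = 1.96×10^-3″ → d = 1/p = 510.2 pc
Star P: M = m − 5 log₁₀ d + 5 = 12.05 − 5·2.7077 + 5 = 3.511
Star Q: p = 269 mas = 0.269″ → d = 1/p = 3.717 pc
Star Q: M = m − 5 log₁₀ d + 5 = 4.16 − 5·0.5702 + 5 = 6.309
ΔM = M_P − M_Q = 3.511 − (6.309) = -2.797; smaller M is more luminous → Star P.
L ratio = 10^(0.4 |ΔM|) = 10^1.119 = 13.15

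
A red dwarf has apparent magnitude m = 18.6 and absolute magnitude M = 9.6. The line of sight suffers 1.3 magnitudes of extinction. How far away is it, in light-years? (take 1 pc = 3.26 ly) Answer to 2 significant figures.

d ≈ 1100 ly

m − M = 5 log₁₀(d/10 pc) + A  ⇒  18.6 − (9.6) − 1.3 = 5 log₁₀(d/10)
7.700 = 5 log₁₀(d/10)
log₁₀ d = (m − M − A)/5 + 1 = 2.5400
d = 10^2.5400 = 346.7 pc
= 1130 ly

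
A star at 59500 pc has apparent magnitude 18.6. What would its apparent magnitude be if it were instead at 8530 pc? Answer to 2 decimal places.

Flux ∝ 1/d², so Δm = 5 log₁₀(d₂/d₁) = 5 log₁₀(8530/59500) = -4.218
m₂ = m₁ + Δm = 18.6 + (-4.218) = 14.382

m ≈ 14.38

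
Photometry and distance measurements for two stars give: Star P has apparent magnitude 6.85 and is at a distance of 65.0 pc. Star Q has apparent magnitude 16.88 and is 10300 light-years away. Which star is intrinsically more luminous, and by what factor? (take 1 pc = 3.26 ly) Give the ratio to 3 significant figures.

Star P is more luminous, by a factor of 4.35.

Star P: M = m − 5 log₁₀ d + 5 = 6.85 − 5·1.8129 + 5 = 2.785
Star Q: d = 10300 ly / 3.26 = 3160 pc
Star Q: M = m − 5 log₁₀ d + 5 = 16.88 − 5·3.4996 + 5 = 4.382
ΔM = M_P − M_Q = 2.785 − (4.382) = -1.596; smaller M is more luminous → Star P.
L ratio = 10^(0.4 |ΔM|) = 10^0.639 = 4.351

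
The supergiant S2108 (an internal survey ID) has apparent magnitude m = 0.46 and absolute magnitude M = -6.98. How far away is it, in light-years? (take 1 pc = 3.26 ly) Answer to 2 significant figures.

d ≈ 1000 ly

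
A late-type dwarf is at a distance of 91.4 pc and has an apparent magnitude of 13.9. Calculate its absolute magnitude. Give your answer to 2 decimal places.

5 log₁₀(d/10 pc) = 5 log₁₀(91.40) − 5 = 4.805
M = m − 5 log₁₀(d/10) = 13.9 − 4.805 = 9.095

M ≈ 9.10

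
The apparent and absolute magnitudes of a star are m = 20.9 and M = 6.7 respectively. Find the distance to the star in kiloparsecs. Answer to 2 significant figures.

d ≈ 6.9 kpc

μ = m − M = 14.200
m − M = 5 log₁₀ d − 5
log₁₀ d = (m − M)/5 + 1 = 3.8400
d = 10^3.8400 = 6918 pc
= 6.918 kpc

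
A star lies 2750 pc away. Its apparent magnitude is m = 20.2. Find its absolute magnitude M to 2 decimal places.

5 log₁₀(d/10 pc) = 5 log₁₀(2750) − 5 = 12.197
M = m − 5 log₁₀(d/10) = 20.2 − 12.197 = 8.003

M ≈ 8.00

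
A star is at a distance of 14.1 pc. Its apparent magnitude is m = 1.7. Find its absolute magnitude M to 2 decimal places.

M ≈ 0.95

5 log₁₀(d/10 pc) = 5 log₁₀(14.10) − 5 = 0.746
M = m − 5 log₁₀(d/10) = 1.7 − 0.746 = 0.954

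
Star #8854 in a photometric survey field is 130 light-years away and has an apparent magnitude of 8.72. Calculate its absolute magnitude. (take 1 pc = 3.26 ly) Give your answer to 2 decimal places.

M ≈ 5.72

d = 130 ly / 3.26 = 39.88 pc
5 log₁₀(d/10 pc) = 5 log₁₀(39.88) − 5 = 3.004
M = m − 5 log₁₀(d/10) = 8.72 − 3.004 = 5.716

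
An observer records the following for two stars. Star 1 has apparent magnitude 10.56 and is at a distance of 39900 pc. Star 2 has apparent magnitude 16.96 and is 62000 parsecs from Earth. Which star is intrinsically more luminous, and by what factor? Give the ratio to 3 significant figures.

Star 1 is more luminous, by a factor of 150.

Star 1: M = m − 5 log₁₀ d + 5 = 10.56 − 5·4.6010 + 5 = -7.445
Star 2: M = m − 5 log₁₀ d + 5 = 16.96 − 5·4.7924 + 5 = -2.002
ΔM = M_1 − M_2 = -7.445 − (-2.002) = -5.443; smaller M is more luminous → Star 1.
L ratio = 10^(0.4 |ΔM|) = 10^2.177 = 150.4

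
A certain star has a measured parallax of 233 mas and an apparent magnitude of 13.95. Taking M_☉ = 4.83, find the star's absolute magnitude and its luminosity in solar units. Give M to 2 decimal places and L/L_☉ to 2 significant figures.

M ≈ 15.79; L/L_☉ ≈ 4.1×10^-5

d = 1/p = 1000/233 mas = 4.292 pc
M = m − 5 log₁₀ d + 5 = 13.95 − 5·0.6326 + 5 = 15.787
M − M_☉ = 15.787 − 4.83 = 10.957
L/L_☉ = 10^(−0.4 × 10.957) = 4.143×10^-5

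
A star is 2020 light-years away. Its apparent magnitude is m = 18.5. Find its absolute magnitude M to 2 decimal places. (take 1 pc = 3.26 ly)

d = 2020 ly / 3.26 = 619.6 pc
5 log₁₀(d/10 pc) = 5 log₁₀(619.6) − 5 = 8.961
M = m − 5 log₁₀(d/10) = 18.5 − 8.961 = 9.539

M ≈ 9.54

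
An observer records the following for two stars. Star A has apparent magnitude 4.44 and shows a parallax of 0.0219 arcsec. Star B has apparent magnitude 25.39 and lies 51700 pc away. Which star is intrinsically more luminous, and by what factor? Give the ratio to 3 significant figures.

Star A is more luminous, by a factor of 187.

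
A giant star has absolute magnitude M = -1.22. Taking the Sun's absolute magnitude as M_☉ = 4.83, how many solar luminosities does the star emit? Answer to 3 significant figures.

L/L_☉ ≈ 263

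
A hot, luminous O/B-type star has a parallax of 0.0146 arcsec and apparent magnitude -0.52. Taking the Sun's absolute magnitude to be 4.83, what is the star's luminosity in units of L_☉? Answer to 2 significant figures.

d = 1/p = 1/0.0146″ = 68.49 pc
M = m − 5 log₁₀ d + 5 = -0.52 − 5·1.8356 + 5 = -4.698
M − M_☉ = -4.698 − 4.83 = -9.528
L/L_☉ = 10^(−0.4 × -9.528) = 6476

L/L_☉ ≈ 6500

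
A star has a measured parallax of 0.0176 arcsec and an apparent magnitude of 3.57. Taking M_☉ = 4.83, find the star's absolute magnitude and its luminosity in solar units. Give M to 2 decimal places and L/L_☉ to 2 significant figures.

d = 1/p = 1/0.0176″ = 56.82 pc
M = m − 5 log₁₀ d + 5 = 3.57 − 5·1.7545 + 5 = -0.202
M − M_☉ = -0.202 − 4.83 = -5.032
L/L_☉ = 10^(−0.4 × -5.032) = 103.0

M ≈ -0.20; L/L_☉ ≈ 100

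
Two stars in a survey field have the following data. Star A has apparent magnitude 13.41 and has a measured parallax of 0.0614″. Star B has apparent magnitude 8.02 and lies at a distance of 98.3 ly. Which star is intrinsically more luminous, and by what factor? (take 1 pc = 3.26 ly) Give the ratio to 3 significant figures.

Star A: d = 1/p = 1/0.0614″ = 16.29 pc
Star A: M = m − 5 log₁₀ d + 5 = 13.41 − 5·1.2118 + 5 = 12.351
Star B: d = 98.3 ly / 3.26 = 30.15 pc
Star B: M = m − 5 log₁₀ d + 5 = 8.02 − 5·1.4793 + 5 = 5.623
ΔM = M_A − M_B = 12.351 − (5.623) = 6.728; smaller M is more luminous → Star B.
L ratio = 10^(0.4 |ΔM|) = 10^2.691 = 490.9

Star B is more luminous, by a factor of 491.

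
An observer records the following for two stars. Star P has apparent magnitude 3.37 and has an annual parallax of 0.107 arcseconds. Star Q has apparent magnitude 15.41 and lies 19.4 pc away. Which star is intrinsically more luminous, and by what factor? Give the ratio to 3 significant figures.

Star P: d = 1/p = 1/0.107″ = 9.346 pc
Star P: M = m − 5 log₁₀ d + 5 = 3.37 − 5·0.9706 + 5 = 3.517
Star Q: M = m − 5 log₁₀ d + 5 = 15.41 − 5·1.2878 + 5 = 13.971
ΔM = M_P − M_Q = 3.517 − (13.971) = -10.454; smaller M is more luminous → Star P.
L ratio = 10^(0.4 |ΔM|) = 10^4.182 = 15190

Star P is more luminous, by a factor of 15200.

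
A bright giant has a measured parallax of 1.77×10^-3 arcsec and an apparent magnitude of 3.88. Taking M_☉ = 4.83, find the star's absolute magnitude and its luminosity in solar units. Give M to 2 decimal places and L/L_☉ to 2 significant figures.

d = 1/p = 1/1.77×10^-3″ = 565.0 pc
M = m − 5 log₁₀ d + 5 = 3.88 − 5·2.7520 + 5 = -4.880
M − M_☉ = -4.880 − 4.83 = -9.710
L/L_☉ = 10^(−0.4 × -9.710) = 7657

M ≈ -4.88; L/L_☉ ≈ 7700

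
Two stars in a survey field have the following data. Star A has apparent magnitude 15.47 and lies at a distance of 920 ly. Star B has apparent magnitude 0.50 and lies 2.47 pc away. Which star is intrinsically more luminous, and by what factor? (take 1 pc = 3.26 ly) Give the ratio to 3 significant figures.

Star B is more luminous, by a factor of 74.5.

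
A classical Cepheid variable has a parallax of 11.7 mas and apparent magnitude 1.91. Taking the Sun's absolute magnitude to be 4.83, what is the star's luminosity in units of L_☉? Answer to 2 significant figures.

d = 1/p = 1000/11.7 mas = 85.47 pc
M = m − 5 log₁₀ d + 5 = 1.91 − 5·1.9318 + 5 = -2.749
M − M_☉ = -2.749 − 4.83 = -7.579
L/L_☉ = 10^(−0.4 × -7.579) = 1076

L/L_☉ ≈ 1100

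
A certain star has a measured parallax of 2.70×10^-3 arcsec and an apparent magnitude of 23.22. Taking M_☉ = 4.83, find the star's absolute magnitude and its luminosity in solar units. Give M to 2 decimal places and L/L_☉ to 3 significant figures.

M ≈ 15.38; L/L_☉ ≈ 6.04×10^-5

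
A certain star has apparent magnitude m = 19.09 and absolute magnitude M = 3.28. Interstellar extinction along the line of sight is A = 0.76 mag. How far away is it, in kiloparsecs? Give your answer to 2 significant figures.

m − M = 5 log₁₀(d/10 pc) + A  ⇒  19.09 − (3.28) − 0.76 = 5 log₁₀(d/10)
15.050 = 5 log₁₀(d/10)
log₁₀ d = (m − M − A)/5 + 1 = 4.0100
d = 10^4.0100 = 10230 pc
= 10.23 kpc

d ≈ 10 kpc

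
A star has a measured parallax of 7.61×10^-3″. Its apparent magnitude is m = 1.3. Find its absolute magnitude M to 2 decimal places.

d = 1/p = 1/7.61×10^-3″ = 131.4 pc
5 log₁₀(d/10 pc) = 5 log₁₀(131.4) − 5 = 5.593
M = m − 5 log₁₀(d/10) = 1.3 − 5.593 = -4.293

M ≈ -4.29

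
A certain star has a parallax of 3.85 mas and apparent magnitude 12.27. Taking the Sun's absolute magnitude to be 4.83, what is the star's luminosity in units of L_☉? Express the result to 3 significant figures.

d = 1/p = 1000/3.85 mas = 259.7 pc
M = m − 5 log₁₀ d + 5 = 12.27 − 5·2.4145 + 5 = 5.197
M − M_☉ = 5.197 − 4.83 = 0.367
L/L_☉ = 10^(−0.4 × 0.367) = 0.7130

L/L_☉ ≈ 0.713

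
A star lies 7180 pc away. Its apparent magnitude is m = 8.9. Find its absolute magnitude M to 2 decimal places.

5 log₁₀(d/10 pc) = 5 log₁₀(7180) − 5 = 14.281
M = m − 5 log₁₀(d/10) = 8.9 − 14.281 = -5.381

M ≈ -5.38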